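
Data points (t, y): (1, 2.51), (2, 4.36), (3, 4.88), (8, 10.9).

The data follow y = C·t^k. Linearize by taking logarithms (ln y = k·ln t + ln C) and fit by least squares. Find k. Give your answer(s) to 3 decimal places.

k = 0.692

With ln yᵢ as the transformed response and ln tᵢ as the regressor:
AᵀA = [[6.0115, 3.8712]; [3.8712, 4]], rhs = [7.7294, 6.3667]ᵀ  (here Σln t = 3.8712, Σ(ln t)² = 6.0115, Σln y = 6.3667, Σln t·ln y = 7.7294).
Solving (det = 9.0597): k = 0.69218, ln C = 0.92178.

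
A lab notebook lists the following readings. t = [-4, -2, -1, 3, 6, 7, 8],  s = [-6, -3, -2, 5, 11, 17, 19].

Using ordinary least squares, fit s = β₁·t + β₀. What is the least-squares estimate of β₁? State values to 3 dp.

Compute the Gram sums: Σt·t = 179, Σt = 17, Σ1 = 7.
Moment sums: Σt·s = 384, Σs = 41.
Normal equations: [[179, 17]; [17, 7]]·[β₁, β₀]ᵀ = [384, 41]ᵀ.
Δ = 179·7 − 17² = 964.
β₁ = (384·7 − 17·41)/964 = 1991/964; β₀ = (179·41 − 17·384)/964 = 811/964.

β₁ = 2.065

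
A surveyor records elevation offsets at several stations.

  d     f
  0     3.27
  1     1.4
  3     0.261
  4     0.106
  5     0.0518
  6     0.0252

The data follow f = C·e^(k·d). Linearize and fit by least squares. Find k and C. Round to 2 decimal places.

Let Y = ln f. Fitting Y = k·d + ln C by least squares:
Σd = 19.0000, Σ(d)² = 87.0000, Σln f = -8.7076, Σd·ln f = -49.5578.
Equations: 87.0000·k + 19.0000·ln C = -49.5578;  19.0000·k + 6·ln C = -8.7076.
Slope k = (n·Σd·ln f − Σd·Σln f)/(n·Σ(d)² − (Σd)²) = (6·-49.5578 − 19.0000·-8.7076)/161.0000 = -0.81927; ln C = (Σln f − k·Σd)/n = 1.14310, so C = exp(1.14310) = 3.13649.

k = -0.82, C = 3.14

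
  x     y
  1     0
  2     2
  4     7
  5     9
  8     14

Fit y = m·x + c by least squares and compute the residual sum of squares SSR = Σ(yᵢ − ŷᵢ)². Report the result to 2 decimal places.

SSR = 1.17

The normal system AᵀA·[m, c]ᵀ = Aᵀy is [[110, 20]; [20, 5]]·[m, c]ᵀ = [189, 32]ᵀ.
Δ = 110·5 − 20² = 150.
m = (189·5 − 20·32)/150 = 61/30; c = (110·32 − 20·189)/150 = -26/15.
Residuals: -3/10, -1/3, 3/5, 17/30, -8/15; SSR = 7/6.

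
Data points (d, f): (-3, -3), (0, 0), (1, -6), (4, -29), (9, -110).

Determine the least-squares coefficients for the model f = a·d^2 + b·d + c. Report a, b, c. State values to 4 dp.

a = -1.0439, b = -2.6869, c = -1.3498

With design matrix M, MᵀM = [[6899, 767, 107]; [767, 107, 11]; [107, 11, 5]] and Mᵀf = [-9407, -1103, -148]ᵀ.
Inverting the 3×3 Gram matrix, [a, b, c]ᵀ = [-43079/41268, -110881/41268, -4642/3439]ᵀ.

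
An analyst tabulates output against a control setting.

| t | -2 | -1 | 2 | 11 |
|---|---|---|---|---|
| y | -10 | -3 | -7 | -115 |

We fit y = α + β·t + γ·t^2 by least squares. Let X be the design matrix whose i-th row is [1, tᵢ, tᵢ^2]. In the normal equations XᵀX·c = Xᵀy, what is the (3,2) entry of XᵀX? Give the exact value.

Row 3 ↔ basis t^2, column 2 ↔ basis t, so (XᵀX)_{3,2} = Σᵢ (t^2)·(t) = (4)·(-2) + (1)·(-1) + (4)·(2) + (121)·(11) = 1330.

1330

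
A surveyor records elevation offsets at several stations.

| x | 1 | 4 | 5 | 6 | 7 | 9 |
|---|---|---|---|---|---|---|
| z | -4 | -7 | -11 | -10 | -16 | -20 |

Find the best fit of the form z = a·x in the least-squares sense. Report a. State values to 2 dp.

a = -2.11

AᵀA·[a]ᵀ = Aᵀz reads: 208·a = -439.
(Σx·x = 208, Σx·z = -439.)
a = (-439)/208 = -2.11058.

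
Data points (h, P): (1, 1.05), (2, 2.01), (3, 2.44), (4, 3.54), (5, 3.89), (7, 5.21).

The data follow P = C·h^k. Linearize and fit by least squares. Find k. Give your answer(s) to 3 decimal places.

k = 0.815

With ln Pᵢ as the transformed response and ln hᵢ as the regressor:
XᵀX = [[9.9861, 6.7334]; [6.7334, 6]], rhs = [8.6145, 5.9120]ᵀ  (here Σln h = 6.7334, Σ(ln h)² = 9.9861, Σln P = 5.9120, Σln h·ln P = 8.6145).
Δ = 9.9861·6 − (6.7334)² = 14.5777; k = (8.6145·6 − 6.7334·5.9120)/14.5777 = 0.81485, ln C = (9.9861·5.9120 − 6.7334·8.6145)/14.5777 = 0.07088.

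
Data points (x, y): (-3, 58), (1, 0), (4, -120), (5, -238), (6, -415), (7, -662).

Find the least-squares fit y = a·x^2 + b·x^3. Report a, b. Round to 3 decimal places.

From the data, Σx^2·x^2 = 4660, Σx^2·x^3 = 28490, Σx^3·x^3 = 184756.
Moment sums: Σx^2·y = -54726, Σx^3·y = -355702.
Δ = 4660·184756 − 28490² = 49282860.
a = ((-54726)·184756 − 28490·(-355702))/49282860 = 522571/1120065; b = (4660·(-355702) − 28490·(-54726))/49282860 = -4921379/2464143.

a = 0.467, b = -1.997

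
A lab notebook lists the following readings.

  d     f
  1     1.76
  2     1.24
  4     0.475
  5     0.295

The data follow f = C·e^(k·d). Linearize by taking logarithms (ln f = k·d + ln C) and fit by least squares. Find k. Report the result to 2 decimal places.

k = -0.45

Linearized form: ln f = k·d + ln C. From the 4 transformed points,
Σd = 12.0000, Σ(d)² = 46.0000, Σln f = -1.1848, Σd·ln f = -8.0861.
Equations: 46.0000·k + 12.0000·ln C = -8.0861;  12.0000·k + 4·ln C = -1.1848.
Δ = 46.0000·4 − (12.0000)² = 40.0000; k = (-8.0861·4 − 12.0000·-1.1848)/40.0000 = -0.45317, ln C = (46.0000·-1.1848 − 12.0000·-8.0861)/40.0000 = 1.06332.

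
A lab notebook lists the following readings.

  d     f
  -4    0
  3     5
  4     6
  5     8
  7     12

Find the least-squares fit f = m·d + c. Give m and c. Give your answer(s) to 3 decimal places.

m = 1.000, c = 3.200

The normal equations are: 115·m + 15·c = 163;  15·m + 5·c = 31.
det = 115·5 − 15² = 350.
m = (163·5 − 15·31)/350 = 1; c = (115·31 − 15·163)/350 = 16/5.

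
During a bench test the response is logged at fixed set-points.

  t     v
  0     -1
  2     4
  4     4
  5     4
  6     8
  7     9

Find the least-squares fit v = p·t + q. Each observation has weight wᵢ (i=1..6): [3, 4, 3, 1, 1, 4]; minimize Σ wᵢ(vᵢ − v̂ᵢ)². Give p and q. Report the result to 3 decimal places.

The normal system MᵀWM·[p, q]ᵀ = MᵀWv is [[321, 59]; [59, 16]]·[p, q]ᵀ = [400, 73]ᵀ.
Eliminating q: 16·(row 1) − 59·(row 2) gives 1655·p = 16·400 − 59·73 = 2093, so p = 2093/1655.
Then q = (73 − 59·(2093/1655))/16 = -167/1655.

p = 1.265, q = -0.101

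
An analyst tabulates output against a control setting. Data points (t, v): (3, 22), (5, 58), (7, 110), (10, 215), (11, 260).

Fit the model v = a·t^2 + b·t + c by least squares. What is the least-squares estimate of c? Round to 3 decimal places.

c = -2.579

Normal-equation sums: Σt^2·t^2 = 27748, Σt^2·t = 2826, Σt^2 = 304, Σt·t = 304, Σt = 36, Σ1 = 5.
Moment sums: Σt^2·v = 59998, Σt·v = 6136, Σv = 665.
Solving the 3×3 system (Gaussian elimination) gives a = 22014/11299, b = 26869/11299, c = -29141/11299.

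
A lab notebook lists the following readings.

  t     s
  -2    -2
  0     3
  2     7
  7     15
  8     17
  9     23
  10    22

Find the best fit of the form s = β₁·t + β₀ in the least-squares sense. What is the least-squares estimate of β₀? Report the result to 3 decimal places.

Compute the Gram sums: Σt·t = 302, Σt = 34, Σ1 = 7.
And Σt·s = 686, Σs = 85.
XᵀX·[β₁, β₀]ᵀ = Xᵀs becomes [[302, 34]; [34, 7]]·[β₁, β₀]ᵀ = [686, 85]ᵀ.
Eliminating β₀: 7·(row 1) − 34·(row 2) gives 958·β₁ = 7·686 − 34·85 = 1912, so β₁ = 956/479.
Then β₀ = (85 − 34·(956/479))/7 = 1173/479.

β₀ = 2.449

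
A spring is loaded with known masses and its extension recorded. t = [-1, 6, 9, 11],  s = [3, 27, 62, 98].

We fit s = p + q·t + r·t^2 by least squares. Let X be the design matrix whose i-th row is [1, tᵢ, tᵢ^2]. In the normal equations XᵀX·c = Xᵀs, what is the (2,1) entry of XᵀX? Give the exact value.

Row 2 ↔ basis t, column 1 ↔ basis 1, so (XᵀX)_{2,1} = Σᵢ t = (-1)·(1) + (6)·(1) + (9)·(1) + (11)·(1) = 25.

25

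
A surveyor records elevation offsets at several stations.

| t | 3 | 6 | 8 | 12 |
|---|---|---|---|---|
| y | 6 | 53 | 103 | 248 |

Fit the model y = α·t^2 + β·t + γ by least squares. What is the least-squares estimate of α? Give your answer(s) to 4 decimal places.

α = 1.8715

Sums needed: Σt^2·t^2 = 26209, Σt^2·t = 2483, Σt^2 = 253, Σt·t = 253, Σt = 29, Σ1 = 4.
And Σt^2·y = 44266, Σt·y = 4136, Σy = 410.
Normal equations: [[26209, 2483, 253]; [2483, 253, 29]; [253, 29, 4]]·[α, β, γ]ᵀ = [44266, 4136, 410]ᵀ.
Inverting the 3×3 Gram matrix, [α, β, γ]ᵀ = [19291/10308, -12203/10308, -12519/1718]ᵀ.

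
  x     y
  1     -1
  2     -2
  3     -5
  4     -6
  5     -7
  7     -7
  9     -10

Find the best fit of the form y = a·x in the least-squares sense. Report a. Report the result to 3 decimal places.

The normal system MᵀM·[a]ᵀ = Mᵀy is [[185]]·[a]ᵀ = [-218]ᵀ.
Hence a = -218 / 185 ≈ -1.17838.

a = -1.178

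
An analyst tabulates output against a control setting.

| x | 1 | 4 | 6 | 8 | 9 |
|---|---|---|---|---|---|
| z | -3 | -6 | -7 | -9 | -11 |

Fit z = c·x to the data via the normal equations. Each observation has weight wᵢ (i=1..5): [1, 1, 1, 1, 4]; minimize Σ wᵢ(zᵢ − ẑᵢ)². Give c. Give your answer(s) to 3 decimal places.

Forming MᵀWM = [[441]] and MᵀWz = [-537]ᵀ gives MᵀWM·[c]ᵀ = MᵀWz.
Hence c = -537 / 441 ≈ -1.21769.

c = -1.218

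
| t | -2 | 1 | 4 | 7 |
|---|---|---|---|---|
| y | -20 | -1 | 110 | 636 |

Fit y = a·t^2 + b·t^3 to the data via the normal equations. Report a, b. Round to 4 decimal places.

a = -1.1904, b = 2.0239

Compute the Gram sums: Σt^2·t^2 = 2674, Σt^2·t^3 = 17800, Σt^3·t^3 = 121810.
Right-hand side: Σt^2·y = 32843, Σt^3·y = 225347.
Eliminating b: 121810·(row 1) − 17800·(row 2) gives 8879940·a = 121810·32843 − 17800·225347 = -10570770, so a = -117453/98666.
Then b = (225347 − 17800·(-117453/98666))/121810 = 998471/493330.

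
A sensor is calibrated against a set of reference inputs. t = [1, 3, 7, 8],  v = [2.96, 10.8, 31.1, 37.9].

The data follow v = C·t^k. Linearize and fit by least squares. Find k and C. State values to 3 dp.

k = 1.221, C = 2.914

With ln vᵢ as the transformed response and ln tᵢ as the regressor:
XᵀX = [[9.3176, 5.1240]; [5.1240, 4]], rhs = [16.8614, 10.5369]ᵀ  (here Σln t = 5.1240, Σ(ln t)² = 9.3176, Σln v = 10.5369, Σln t·ln v = 16.8614).
Δ = 9.3176·4 − (5.1240)² = 11.0154; k = (16.8614·4 − 5.1240·10.5369)/11.0154 = 1.22146, ln C = (9.3176·10.5369 − 5.1240·16.8614)/11.0154 = 1.06955, so C = exp(1.06955) = 2.91406.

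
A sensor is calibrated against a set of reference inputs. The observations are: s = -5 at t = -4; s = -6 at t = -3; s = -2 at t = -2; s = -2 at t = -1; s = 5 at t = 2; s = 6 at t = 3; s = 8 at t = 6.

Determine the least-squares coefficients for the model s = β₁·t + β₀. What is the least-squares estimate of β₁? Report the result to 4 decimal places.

AᵀA·[β₁, β₀]ᵀ = Aᵀs reads: 79·β₁ + 1·β₀ = 120;  1·β₁ + 7·β₀ = 4.
Eliminating β₀: 7·(row 1) − 1·(row 2) gives 552·β₁ = 7·120 − 1·4 = 836, so β₁ = 209/138.
Then β₀ = (4 − 1·(209/138))/7 = 49/138.

β₁ = 1.5145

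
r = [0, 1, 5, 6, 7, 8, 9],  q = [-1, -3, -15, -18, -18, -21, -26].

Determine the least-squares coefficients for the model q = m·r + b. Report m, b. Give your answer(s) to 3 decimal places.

m = -2.673, b = -0.823

Entries of AᵀA: Σr·r = 256, Σr = 36, Σ1 = 7.
And Σr·q = -714, Σq = -102.
Normal equations: [[256, 36]; [36, 7]]·[m, b]ᵀ = [-714, -102]ᵀ.
Eliminating b: 7·(row 1) − 36·(row 2) gives 496·m = 7·(-714) − 36·(-102) = -1326, so m = -663/248.
Then b = ((-102) − 36·(-663/248))/7 = -51/62.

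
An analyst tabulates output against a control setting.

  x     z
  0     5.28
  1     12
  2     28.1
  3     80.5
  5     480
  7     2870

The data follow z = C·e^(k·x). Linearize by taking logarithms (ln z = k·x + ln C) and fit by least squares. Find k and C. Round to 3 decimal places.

With ln zᵢ as the transformed response and xᵢ as the regressor:
AᵀA = [[88.0000, 18.0000]; [18.0000, 6]], rhs = [108.9246, 26.0087]ᵀ  (here Σx = 18.0000, Σ(x)² = 88.0000, Σln z = 26.0087, Σx·ln z = 108.9246).
Solving (det = 204.0000): k = 0.90878, ln C = 1.60845, so C = exp(1.60845) = 4.99506.

k = 0.909, C = 4.995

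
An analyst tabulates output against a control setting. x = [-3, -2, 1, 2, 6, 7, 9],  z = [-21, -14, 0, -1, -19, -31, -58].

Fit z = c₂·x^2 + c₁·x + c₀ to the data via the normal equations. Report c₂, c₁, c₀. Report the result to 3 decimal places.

c₂ = -1.045, c₁ = 3.285, c₀ = -2.493

The normal system MᵀM·[c₂, c₁, c₀]ᵀ = Mᵀz is [[10372, 1262, 184]; [1262, 184, 20]; [184, 20, 7]]·[c₂, c₁, c₀]ᵀ = [-7150, -764, -144]ᵀ.
Row-reducing yields c₂ = -97570/93387, c₁ = 102251/31129, c₀ = -232844/93387.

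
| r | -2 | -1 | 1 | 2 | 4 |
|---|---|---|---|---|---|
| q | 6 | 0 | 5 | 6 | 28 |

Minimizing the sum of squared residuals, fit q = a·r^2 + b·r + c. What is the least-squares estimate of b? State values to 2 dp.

b = 0.60

The normal system MᵀM·[a, b, c]ᵀ = Mᵀq is [[290, 64, 26]; [64, 26, 4]; [26, 4, 5]]·[a, b, c]ᵀ = [501, 117, 45]ᵀ.
Row-reducing yields a = 719/462, b = 93/154, c = 14/33.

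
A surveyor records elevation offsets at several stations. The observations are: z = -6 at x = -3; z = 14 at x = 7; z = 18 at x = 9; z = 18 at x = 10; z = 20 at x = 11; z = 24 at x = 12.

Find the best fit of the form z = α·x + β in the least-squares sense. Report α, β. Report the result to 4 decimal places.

With design matrix M, MᵀM = [[504, 46]; [46, 6]] and Mᵀz = [966, 88]ᵀ.
Δ = 504·6 − 46² = 908.
α = (966·6 − 46·88)/908 = 437/227; β = (504·88 − 46·966)/908 = -21/227.

α = 1.9251, β = -0.0925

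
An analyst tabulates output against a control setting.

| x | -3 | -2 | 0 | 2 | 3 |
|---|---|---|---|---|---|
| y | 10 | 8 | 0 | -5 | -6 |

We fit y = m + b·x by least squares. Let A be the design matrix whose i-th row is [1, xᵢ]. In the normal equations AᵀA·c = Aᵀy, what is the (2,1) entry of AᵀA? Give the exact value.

Row 2 ↔ basis x, column 1 ↔ basis 1, so (AᵀA)_{2,1} = Σᵢ x = (-3)·(1) + (-2)·(1) + (0)·(1) + (2)·(1) + (3)·(1) = 0.

0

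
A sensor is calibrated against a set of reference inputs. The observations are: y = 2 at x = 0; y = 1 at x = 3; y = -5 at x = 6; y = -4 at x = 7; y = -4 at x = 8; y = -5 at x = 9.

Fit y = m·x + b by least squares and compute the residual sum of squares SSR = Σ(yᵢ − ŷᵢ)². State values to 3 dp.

SSR = 6.887

AᵀA·[m, b]ᵀ = Aᵀy reads: 239·m + 33·b = -132;  33·m + 6·b = -15.
det = 239·6 − 33² = 345.
m = ((-132)·6 − 33·(-15))/345 = -99/115; b = (239·(-15) − 33·(-132))/345 = 257/115.
Residuals: -27/115, 31/23, -238/115, -24/115, 15/23, 59/115; SSR = 792/115.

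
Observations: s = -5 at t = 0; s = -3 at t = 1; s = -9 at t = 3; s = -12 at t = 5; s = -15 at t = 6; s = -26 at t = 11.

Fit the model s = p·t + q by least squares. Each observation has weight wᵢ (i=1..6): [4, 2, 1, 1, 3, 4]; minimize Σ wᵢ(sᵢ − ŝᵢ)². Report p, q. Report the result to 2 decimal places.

Setting ∂/∂p … = 0 gives: 628·p + 72·q = -1507;  72·p + 15·q = -196.
(Σwᵢ·t·t = 628, Σwᵢ·t = 72, Σwᵢ·1 = 15, Σwᵢ·t·s = -1507, Σwᵢ·s = -196.)
Determinant 628·15 − 72² = 4236.
p = ((-1507)·15 − 72·(-196))/4236 = -2831/1412; q = (628·(-196) − 72·(-1507))/4236 = -3646/1059.

p = -2.00, q = -3.44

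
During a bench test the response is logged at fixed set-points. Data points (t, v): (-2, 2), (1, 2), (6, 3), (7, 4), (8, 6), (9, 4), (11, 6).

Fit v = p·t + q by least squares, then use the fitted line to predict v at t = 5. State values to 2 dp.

The normal system AᵀA·[p, q]ᵀ = Aᵀv is [[356, 40]; [40, 7]]·[p, q]ᵀ = [194, 27]ᵀ.
Determinant 356·7 − 40² = 892.
p = (194·7 − 40·27)/892 = 139/446; q = (356·27 − 40·194)/892 = 463/223.
At t = 5: v̂ = (139/446)·(5) + (463/223)·(1) = 1621/446.

v̂ = 3.63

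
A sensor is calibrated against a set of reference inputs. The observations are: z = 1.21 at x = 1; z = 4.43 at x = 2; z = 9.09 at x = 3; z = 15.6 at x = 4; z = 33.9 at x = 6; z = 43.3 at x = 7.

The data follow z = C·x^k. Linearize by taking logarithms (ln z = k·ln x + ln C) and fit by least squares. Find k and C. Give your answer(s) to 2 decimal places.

Let Y = ln z. Fitting Y = k·ln x + ln C by least squares:
Over the data: Σln x = 6.9157, Σ(ln x)² = 10.6062, Σln z = 13.9250, Σln x·ln z = 20.9106.
Normal system: [[10.6062, 6.9157]; [6.9157, 6]]·[k, ln C]ᵀ = [20.9106, 13.9250]ᵀ.
Slope k = (n·Σln x·ln z − Σln x·Σln z)/(n·Σ(ln x)² − (Σln x)²) = (6·20.9106 − 6.9157·13.9250)/15.8099 = 1.84455; ln C = (Σln z − k·Σln x)/n = 0.19477, so C = exp(0.19477) = 1.21503.

k = 1.84, C = 1.22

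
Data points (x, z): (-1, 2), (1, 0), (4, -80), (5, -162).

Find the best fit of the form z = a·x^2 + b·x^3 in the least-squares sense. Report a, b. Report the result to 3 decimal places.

a = 0.916, b = -1.479

With design matrix A, AᵀA = [[883, 4149]; [4149, 19723]] and Aᵀz = [-5328, -25372]ᵀ.
Eliminating b: 19723·(row 1) − 4149·(row 2) gives 201208·a = 19723·(-5328) − 4149·(-25372) = 184284, so a = 46071/50302.
Then b = ((-25372) − 4149·(46071/50302))/19723 = -74401/50302.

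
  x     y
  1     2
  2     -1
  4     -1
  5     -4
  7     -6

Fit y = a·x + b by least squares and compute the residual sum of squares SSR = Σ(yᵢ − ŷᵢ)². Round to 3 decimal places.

From the data, Σx·x = 95, Σx = 19, Σ1 = 5.
Right-hand side: Σx·y = -66, Σy = -10.
Normal equations: [[95, 19]; [19, 5]]·[a, b]ᵀ = [-66, -10]ᵀ.
Δ = 95·5 − 19² = 114.
a = ((-66)·5 − 19·(-10))/114 = -70/57; b = (95·(-10) − 19·(-66))/114 = 8/3.
Residuals: 32/57, -23/19, 71/57, -10/19, -4/57; SSR = 206/57.

SSR = 3.614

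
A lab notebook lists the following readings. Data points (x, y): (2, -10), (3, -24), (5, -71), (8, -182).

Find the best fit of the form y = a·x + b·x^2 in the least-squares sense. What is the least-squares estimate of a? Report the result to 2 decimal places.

The normal system MᵀM·[a, b]ᵀ = Mᵀy is [[102, 672]; [672, 4818]]·[a, b]ᵀ = [-1903, -13679]ᵀ.
Eliminating b: 4818·(row 1) − 672·(row 2) gives 39852·a = 4818·(-1903) − 672·(-13679) = 23634, so a = 1313/2214.
Then b = ((-13679) − 672·(1313/2214))/4818 = -6469/2214.

a = 0.59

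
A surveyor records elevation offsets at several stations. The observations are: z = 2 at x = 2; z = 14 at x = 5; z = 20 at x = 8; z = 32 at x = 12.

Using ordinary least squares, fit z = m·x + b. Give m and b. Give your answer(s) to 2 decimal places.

m = 2.90, b = -2.60

The normal equations are: 237·m + 27·b = 618;  27·m + 4·b = 68.
Eliminating b: 4·(row 1) − 27·(row 2) gives 219·m = 4·618 − 27·68 = 636, so m = 212/73.
Then b = (68 − 27·(212/73))/4 = -190/73.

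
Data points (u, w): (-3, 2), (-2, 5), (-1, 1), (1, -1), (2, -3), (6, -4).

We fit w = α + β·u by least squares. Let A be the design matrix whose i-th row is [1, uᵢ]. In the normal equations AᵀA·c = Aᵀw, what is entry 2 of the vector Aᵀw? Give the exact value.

-48

Entry 2 ↔ basis u, so (Aᵀw)_{2} = Σᵢ (u)·wᵢ = (-3)·(2) + (-2)·(5) + (-1)·(1) + (1)·(-1) + (2)·(-3) + (6)·(-4) = -48.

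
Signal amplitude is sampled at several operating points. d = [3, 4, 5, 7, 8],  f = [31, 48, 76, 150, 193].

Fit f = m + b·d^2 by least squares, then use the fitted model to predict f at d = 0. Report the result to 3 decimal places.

f̂ = 2.125

Sums needed: Σ1 = 5, Σd^2 = 163, Σd^2·d^2 = 7459.
And Σf = 498, Σd^2·f = 22649.
So XᵀX·[m, b]ᵀ = Xᵀf: [[5, 163]; [163, 7459]]·[m, b]ᵀ = [498, 22649]ᵀ.
det = 5·7459 − 163² = 10726.
m = (498·7459 − 163·22649)/10726 = 22795/10726; b = (5·22649 − 163·498)/10726 = 32071/10726.
At d = 0: f̂ = (22795/10726)·(1) + (32071/10726)·(0) = 22795/10726.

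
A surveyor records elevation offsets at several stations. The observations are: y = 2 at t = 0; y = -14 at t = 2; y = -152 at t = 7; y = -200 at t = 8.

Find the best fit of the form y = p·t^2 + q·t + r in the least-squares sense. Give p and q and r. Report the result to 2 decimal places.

p = -2.95, q = -1.51, r = 1.58

Sums needed: Σt^2·t^2 = 6513, Σt^2·t = 863, Σt^2 = 117, Σt·t = 117, Σt = 17, Σ1 = 4.
And Σt^2·y = -20304, Σt·y = -2692, Σy = -364.
Inverting the 3×3 Gram matrix, [p, q, r]ᵀ = [-13367/4538, -6861/4538, 3593/2269]ᵀ.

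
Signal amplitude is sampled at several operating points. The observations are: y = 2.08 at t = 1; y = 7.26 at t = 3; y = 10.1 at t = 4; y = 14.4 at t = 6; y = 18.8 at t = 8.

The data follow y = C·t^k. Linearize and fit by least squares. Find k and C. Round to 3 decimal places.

Let Y = ln y. Fitting Y = k·ln t + ln C by least squares:
AᵀA = [[10.6632, 6.3561]; [6.3561, 5]], rhs = [16.2635, 10.6284]ᵀ  (here Σln t = 6.3561, Σ(ln t)² = 10.6632, Σln y = 10.6284, Σln t·ln y = 16.2635).
Solving (det = 12.9161): k = 1.06554, ln C = 0.77113, so C = exp(0.77113) = 2.16222.

k = 1.066, C = 2.162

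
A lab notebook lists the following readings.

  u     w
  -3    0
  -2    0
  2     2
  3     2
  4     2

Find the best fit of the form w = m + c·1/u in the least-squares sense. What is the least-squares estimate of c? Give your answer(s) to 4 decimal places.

c = 2.4173

With design matrix M, MᵀM = [[5, 1/4]; [1/4, 113/144]] and Mᵀw = [6, 13/6]ᵀ.
det = 5·(113/144) − (1/4)² = 139/36.
m = (6·(113/144) − (1/4)·(13/6))/(139/36) = 150/139; c = (5·(13/6) − (1/4)·6)/(139/36) = 336/139.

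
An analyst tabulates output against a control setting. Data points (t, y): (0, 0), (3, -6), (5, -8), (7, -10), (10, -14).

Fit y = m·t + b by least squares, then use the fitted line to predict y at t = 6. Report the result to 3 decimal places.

The normal system MᵀM·[m, b]ᵀ = Mᵀy is [[183, 25]; [25, 5]]·[m, b]ᵀ = [-268, -38]ᵀ.
Eliminating b: 5·(row 1) − 25·(row 2) gives 290·m = 5·(-268) − 25·(-38) = -390, so m = -39/29.
Then b = ((-38) − 25·(-39/29))/5 = -127/145.
At t = 6: ŷ = (-39/29)·(6) + (-127/145)·(1) = -1297/145.

ŷ = -8.945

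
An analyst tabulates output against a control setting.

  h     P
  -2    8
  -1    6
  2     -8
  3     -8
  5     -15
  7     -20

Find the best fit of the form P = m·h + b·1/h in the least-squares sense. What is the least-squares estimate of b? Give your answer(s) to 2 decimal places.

Normal-equation sums: Σh·h = 92, Σh·1/h = 6, Σ1/h·1/h = 36857/22050.
Right-hand side: Σh·P = -277, Σ1/h·P = -473/21.
Eliminating b: (36857/22050)·(row 1) − 6·(row 2) gives (1298522/11025)·m = (36857/22050)·(-277) − 6·(-473/21) = -7229489/22050, so m = -7229489/2597044.
Then b = ((-473/21) − 6·(-7229489/2597044))/(36857/22050) = -2261175/649261.

b = -3.48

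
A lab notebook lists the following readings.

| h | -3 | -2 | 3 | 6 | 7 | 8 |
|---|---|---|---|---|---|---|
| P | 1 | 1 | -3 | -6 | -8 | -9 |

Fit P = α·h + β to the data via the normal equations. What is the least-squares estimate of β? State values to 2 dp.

β = -1.09

From the data, Σh·h = 171, Σh = 19, Σ1 = 6.
For XᵀP: Σh·P = -178, ΣP = -24.
Normal equations: [[171, 19]; [19, 6]]·[α, β]ᵀ = [-178, -24]ᵀ.
Determinant 171·6 − 19² = 665.
α = ((-178)·6 − 19·(-24))/665 = -612/665; β = (171·(-24) − 19·(-178))/665 = -38/35.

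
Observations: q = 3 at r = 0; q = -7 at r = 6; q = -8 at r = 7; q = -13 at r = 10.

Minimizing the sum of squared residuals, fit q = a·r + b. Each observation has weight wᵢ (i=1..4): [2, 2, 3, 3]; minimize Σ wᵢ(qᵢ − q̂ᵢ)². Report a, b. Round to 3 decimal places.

a = -1.595, b = 2.946

Normal-equation sums: Σwᵢ·r·r = 519, Σwᵢ·r = 63, Σwᵢ·1 = 10.
And Σwᵢ·r·q = -642, Σwᵢ·q = -71.
So XᵀWX·[a, b]ᵀ = XᵀWq: [[519, 63]; [63, 10]]·[a, b]ᵀ = [-642, -71]ᵀ.
Eliminating b: 10·(row 1) − 63·(row 2) gives 1221·a = 10·(-642) − 63·(-71) = -1947, so a = -59/37.
Then b = ((-71) − 63·(-59/37))/10 = 109/37.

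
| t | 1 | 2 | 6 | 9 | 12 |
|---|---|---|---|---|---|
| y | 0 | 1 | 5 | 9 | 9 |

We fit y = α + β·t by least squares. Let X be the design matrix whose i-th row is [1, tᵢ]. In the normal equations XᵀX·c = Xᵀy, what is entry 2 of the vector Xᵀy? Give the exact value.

Entry 2 ↔ basis t, so (Xᵀy)_{2} = Σᵢ (t)·yᵢ = (1)·(0) + (2)·(1) + (6)·(5) + (9)·(9) + (12)·(9) = 221.

221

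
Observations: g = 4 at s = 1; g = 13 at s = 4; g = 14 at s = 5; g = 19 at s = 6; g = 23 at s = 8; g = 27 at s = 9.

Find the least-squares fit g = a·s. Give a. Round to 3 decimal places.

a = 2.991

Sums needed: Σs·s = 223.
And Σs·g = 667.
Normal equations: [[223]]·[a]ᵀ = [667]ᵀ.
Hence a = 667 / 223 ≈ 2.99103.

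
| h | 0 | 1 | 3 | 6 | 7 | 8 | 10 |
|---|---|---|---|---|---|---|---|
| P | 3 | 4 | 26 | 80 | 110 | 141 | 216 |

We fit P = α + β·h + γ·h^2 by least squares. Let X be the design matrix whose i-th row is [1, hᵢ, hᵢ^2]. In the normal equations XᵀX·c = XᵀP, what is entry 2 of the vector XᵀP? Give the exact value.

4620

Entry 2 ↔ basis h, so (XᵀP)_{2} = Σᵢ (h)·Pᵢ = (0)·(3) + (1)·(4) + (3)·(26) + (6)·(80) + (7)·(110) + (8)·(141) + (10)·(216) = 4620.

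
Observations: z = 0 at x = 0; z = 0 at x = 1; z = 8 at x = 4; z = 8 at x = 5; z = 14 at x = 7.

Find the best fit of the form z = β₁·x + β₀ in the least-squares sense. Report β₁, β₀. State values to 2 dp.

β₁ = 2.05, β₀ = -0.96

Compute the Gram sums: Σx·x = 91, Σx = 17, Σ1 = 5.
Right-hand side: Σx·z = 170, Σz = 30.
det = 91·5 − 17² = 166.
β₁ = (170·5 − 17·30)/166 = 170/83; β₀ = (91·30 − 17·170)/166 = -80/83.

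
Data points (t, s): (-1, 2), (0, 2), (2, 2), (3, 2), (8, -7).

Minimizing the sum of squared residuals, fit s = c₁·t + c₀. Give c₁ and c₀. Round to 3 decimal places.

c₁ = -1.024, c₀ = 2.659

From the data, Σt·t = 78, Σt = 12, Σ1 = 5.
For Mᵀs: Σt·s = -48, Σs = 1.
So MᵀM·[c₁, c₀]ᵀ = Mᵀs: [[78, 12]; [12, 5]]·[c₁, c₀]ᵀ = [-48, 1]ᵀ.
Determinant 78·5 − 12² = 246.
c₁ = ((-48)·5 − 12·1)/246 = -42/41; c₀ = (78·1 − 12·(-48))/246 = 109/41.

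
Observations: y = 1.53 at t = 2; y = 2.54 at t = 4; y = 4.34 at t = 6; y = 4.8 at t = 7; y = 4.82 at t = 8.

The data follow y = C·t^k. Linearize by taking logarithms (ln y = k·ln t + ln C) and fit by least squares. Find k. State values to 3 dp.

With ln yᵢ as the transformed response and ln tᵢ as the regressor:
Σln t = 7.8966, Σ(ln t)² = 13.7233, Σln y = 5.9667, Σln t·ln y = 10.5400.
Equations: 13.7233·k + 7.8966·ln C = 10.5400;  7.8966·k + 5·ln C = 5.9667.
Δ = 13.7233·5 − (7.8966)² = 6.2610; k = (10.5400·5 − 7.8966·5.9667)/6.2610 = 0.89180, ln C = (13.7233·5.9667 − 7.8966·10.5400)/6.2610 = -0.21509.

k = 0.892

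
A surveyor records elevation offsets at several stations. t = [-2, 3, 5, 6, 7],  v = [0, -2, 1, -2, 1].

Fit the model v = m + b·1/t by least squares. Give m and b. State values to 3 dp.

With design matrix M, MᵀM = [[5, 12/35]; [12/35, 9907/22050]] and Mᵀv = [-2, -23/35]ᵀ.
Δ = 5·(9907/22050) − (12/35)² = 46943/22050.
m = ((-2)·(9907/22050) − (12/35)·(-23/35))/(46943/22050) = -1142/3611; b = (5·(-23/35) − (12/35)·(-2))/(46943/22050) = -4410/3611.

m = -0.316, b = -1.221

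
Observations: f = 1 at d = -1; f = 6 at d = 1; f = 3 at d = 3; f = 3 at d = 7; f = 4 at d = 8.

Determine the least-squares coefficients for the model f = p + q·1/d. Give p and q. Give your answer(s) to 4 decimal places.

Compute the Gram sums: Σ1 = 5, Σ1/d = 101/168, Σ1/d·1/d = 60601/28224.
For Mᵀf: Σf = 17, Σ1/d·f = 97/14.
MᵀM·[p, q]ᵀ = Mᵀf becomes [[5, 101/168]; [101/168, 60601/28224]]·[p, q]ᵀ = [17, 97/14]ᵀ.
Eliminating q: (60601/28224)·(row 1) − (101/168)·(row 2) gives (73201/7056)·p = (60601/28224)·17 − (101/168)·(97/14) = 130379/4032, so p = 912653/292804.
Then q = ((97/14) − (101/168)·(912653/292804))/(60601/28224) = 172326/73201.

p = 3.1169, q = 2.3541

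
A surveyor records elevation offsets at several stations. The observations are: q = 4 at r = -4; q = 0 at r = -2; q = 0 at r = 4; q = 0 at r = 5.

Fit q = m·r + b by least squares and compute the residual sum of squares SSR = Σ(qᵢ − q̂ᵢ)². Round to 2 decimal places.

Compute the Gram sums: Σr·r = 61, Σr = 3, Σ1 = 4.
For Aᵀq: Σr·q = -16, Σq = 4.
So AᵀA·[m, b]ᵀ = Aᵀq: [[61, 3]; [3, 4]]·[m, b]ᵀ = [-16, 4]ᵀ.
Eliminating b: 4·(row 1) − 3·(row 2) gives 235·m = 4·(-16) − 3·4 = -76, so m = -76/235.
Then b = (4 − 3·(-76/235))/4 = 292/235.
Residuals: 344/235, -444/235, 12/235, 88/235; SSR = 1376/235.

SSR = 5.86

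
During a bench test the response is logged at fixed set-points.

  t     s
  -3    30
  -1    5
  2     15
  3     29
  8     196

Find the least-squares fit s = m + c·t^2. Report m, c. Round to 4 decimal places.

Compute the Gram sums: Σ1 = 5, Σt^2 = 87, Σt^2·t^2 = 4275.
And Σs = 275, Σt^2·s = 13140.
XᵀX·[m, c]ᵀ = Xᵀs becomes [[5, 87]; [87, 4275]]·[m, c]ᵀ = [275, 13140]ᵀ.
Eliminating c: 4275·(row 1) − 87·(row 2) gives 13806·m = 4275·275 − 87·13140 = 32445, so m = 3605/1534.
Then c = (13140 − 87·(3605/1534))/4275 = 13925/4602.

m = 2.3501, c = 3.0259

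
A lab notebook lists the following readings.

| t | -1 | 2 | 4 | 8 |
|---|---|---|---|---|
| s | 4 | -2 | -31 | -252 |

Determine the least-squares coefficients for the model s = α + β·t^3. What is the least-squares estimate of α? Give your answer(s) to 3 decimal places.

α = 2.147

Sums needed: Σ1 = 4, Σt^3 = 583, Σt^3·t^3 = 266305.
Moment sums: Σs = -281, Σt^3·s = -131028.
Δ = 4·266305 − 583² = 725331.
α = ((-281)·266305 − 583·(-131028))/725331 = 1557619/725331; β = (4·(-131028) − 583·(-281))/725331 = -360289/725331.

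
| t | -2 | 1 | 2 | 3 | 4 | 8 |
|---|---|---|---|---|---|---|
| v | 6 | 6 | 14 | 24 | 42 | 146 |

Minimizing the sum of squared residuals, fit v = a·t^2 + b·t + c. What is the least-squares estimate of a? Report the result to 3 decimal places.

The normal equations are: 4466·a + 604·b + 98·c = 10318;  604·a + 98·b + 16·c = 1430;  98·a + 16·b + 6·c = 238.
(Σt^2·t^2 = 4466, Σt^2·t = 604, Σt^2 = 98, Σt·t = 98, Σt = 16, Σ1 = 6, Σt^2·v = 10318, Σt·v = 1430, Σv = 238.)
Row-reducing yields a = 10412/5141, b = 9415/5141, c = 8757/5141.

a = 2.025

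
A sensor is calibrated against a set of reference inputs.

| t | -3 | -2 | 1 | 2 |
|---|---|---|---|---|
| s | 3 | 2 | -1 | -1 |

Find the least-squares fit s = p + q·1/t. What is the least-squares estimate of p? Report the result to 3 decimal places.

p = 1.194

The normal system MᵀM·[p, q]ᵀ = Mᵀs is [[4, 2/3]; [2/3, 29/18]]·[p, q]ᵀ = [3, -7/2]ᵀ.
Eliminating q: (29/18)·(row 1) − (2/3)·(row 2) gives 6·p = (29/18)·3 − (2/3)·(-7/2) = 43/6, so p = 43/36.
Then q = ((-7/2) − (2/3)·(43/36))/(29/18) = -8/3.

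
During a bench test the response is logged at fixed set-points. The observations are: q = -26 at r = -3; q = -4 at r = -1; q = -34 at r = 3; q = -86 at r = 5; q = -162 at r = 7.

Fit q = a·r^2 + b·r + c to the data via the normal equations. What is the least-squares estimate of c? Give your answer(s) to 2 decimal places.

c = -2.40

Sums needed: Σr^2·r^2 = 3189, Σr^2·r = 467, Σr^2 = 93, Σr·r = 93, Σr = 11, Σ1 = 5.
Right-hand side: Σr^2·q = -10632, Σr·q = -1584, Σq = -312.
Normal equations: [[3189, 467, 93]; [467, 93, 11]; [93, 11, 5]]·[a, b, c]ᵀ = [-10632, -1584, -312]ᵀ.
Solving the 3×3 system (Gaussian elimination) gives a = -3777/1232, b = -417/308, c = -2955/1232.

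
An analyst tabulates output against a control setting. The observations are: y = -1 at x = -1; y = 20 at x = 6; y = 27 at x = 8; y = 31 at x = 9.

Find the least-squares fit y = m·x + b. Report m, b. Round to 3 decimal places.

m = 3.156, b = 1.893

Normal-equation sums: Σx·x = 182, Σx = 22, Σ1 = 4.
For Aᵀy: Σx·y = 616, Σy = 77.
det = 182·4 − 22² = 244.
m = (616·4 − 22·77)/244 = 385/122; b = (182·77 − 22·616)/244 = 231/122.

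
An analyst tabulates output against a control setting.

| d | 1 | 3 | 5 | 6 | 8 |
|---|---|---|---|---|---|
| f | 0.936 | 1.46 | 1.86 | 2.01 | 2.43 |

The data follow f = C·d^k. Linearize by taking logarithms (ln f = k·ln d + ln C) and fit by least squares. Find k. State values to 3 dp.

k = 0.448

Taking logs, ln f = k·ln d + ln C, so regress ln f on ln d.
Over the data: Σln d = 6.5793, Σ(ln d)² = 11.3317, Σln f = 2.5189, Σln d·ln f = 4.5117.
Normal system: [[11.3317, 6.5793]; [6.5793, 5]]·[k, ln C]ᵀ = [4.5117, 2.5189]ᵀ.
Δ = 11.3317·5 − (6.5793)² = 13.3720; k = (4.5117·5 − 6.5793·2.5189)/13.3720 = 0.44767, ln C = (11.3317·2.5189 − 6.5793·4.5117)/13.3720 = -0.08528.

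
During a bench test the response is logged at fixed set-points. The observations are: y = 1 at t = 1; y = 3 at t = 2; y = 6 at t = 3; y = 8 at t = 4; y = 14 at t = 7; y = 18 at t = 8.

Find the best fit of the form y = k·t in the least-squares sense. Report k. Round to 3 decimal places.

AᵀA·[k]ᵀ = Aᵀy reads: 143·k = 299.
(Σt·t = 143, Σt·y = 299.)
Hence k = 299 / 143 ≈ 2.09091.

k = 2.091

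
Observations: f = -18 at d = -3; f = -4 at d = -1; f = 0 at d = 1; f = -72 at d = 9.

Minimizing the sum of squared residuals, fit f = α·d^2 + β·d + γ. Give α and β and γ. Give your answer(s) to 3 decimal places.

α = -1.129, β = 2.259, γ = -0.931

Normal-equation sums: Σd^2·d^2 = 6644, Σd^2·d = 702, Σd^2 = 92, Σd·d = 92, Σd = 6, Σ1 = 4.
Moment sums: Σd^2·f = -5998, Σd·f = -590, Σf = -94.
XᵀX·[α, β, γ]ᵀ = Xᵀf becomes [[6644, 702, 92]; [702, 92, 6]; [92, 6, 4]]·[α, β, γ]ᵀ = [-5998, -590, -94]ᵀ.
Inverting the 3×3 Gram matrix, [α, β, γ]ᵀ = [-509/451, 1019/451, -420/451]ᵀ.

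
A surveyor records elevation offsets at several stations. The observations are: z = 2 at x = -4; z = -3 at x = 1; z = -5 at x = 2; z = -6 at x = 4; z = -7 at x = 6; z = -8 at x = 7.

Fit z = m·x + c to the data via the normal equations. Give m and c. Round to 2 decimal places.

m = -0.89, c = -2.11

AᵀA·[m, c]ᵀ = Aᵀz reads: 122·m + 16·c = -143;  16·m + 6·c = -27.
(Σx·x = 122, Σx = 16, Σ1 = 6, Σx·z = -143, Σz = -27.)
Eliminating c: 6·(row 1) − 16·(row 2) gives 476·m = 6·(-143) − 16·(-27) = -426, so m = -213/238.
Then c = ((-27) − 16·(-213/238))/6 = -503/238.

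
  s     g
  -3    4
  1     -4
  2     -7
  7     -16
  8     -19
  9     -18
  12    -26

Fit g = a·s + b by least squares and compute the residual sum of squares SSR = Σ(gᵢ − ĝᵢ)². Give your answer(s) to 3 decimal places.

SSR = 5.616

XᵀX·[a, b]ᵀ = Xᵀg reads: 352·a + 36·b = -768;  36·a + 7·b = -86.
Δ = 352·7 − 36² = 1168.
a = ((-768)·7 − 36·(-86))/1168 = -285/146; b = (352·(-86) − 36·(-768))/1168 = -164/73.
Residuals: 57/146, 29/146, -62/73, -13/146, -83/73, 265/146, -24/73; SSR = 410/73.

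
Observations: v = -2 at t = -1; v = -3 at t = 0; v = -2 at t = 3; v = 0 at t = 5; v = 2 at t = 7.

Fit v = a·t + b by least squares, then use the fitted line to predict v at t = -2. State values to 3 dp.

Forming XᵀX = [[84, 14]; [14, 5]] and Xᵀv = [10, -5]ᵀ gives XᵀX·[a, b]ᵀ = Xᵀv.
Eliminating b: 5·(row 1) − 14·(row 2) gives 224·a = 5·10 − 14·(-5) = 120, so a = 15/28.
Then b = ((-5) − 14·(15/28))/5 = -5/2.
At t = -2: v̂ = (15/28)·(-2) + (-5/2)·(1) = -25/7.

v̂ = -3.571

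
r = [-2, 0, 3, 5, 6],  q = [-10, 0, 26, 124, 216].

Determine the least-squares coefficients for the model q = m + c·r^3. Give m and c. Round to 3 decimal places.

Normal-equation sums: Σ1 = 5, Σr^3 = 360, Σr^3·r^3 = 63074.
Moment sums: Σq = 356, Σr^3·q = 62938.
XᵀX·[m, c]ᵀ = Xᵀq becomes [[5, 360]; [360, 63074]]·[m, c]ᵀ = [356, 62938]ᵀ.
det = 5·63074 − 360² = 185770.
m = (356·63074 − 360·62938)/185770 = -101668/92885; c = (5·62938 − 360·356)/185770 = 18653/18577.

m = -1.095, c = 1.004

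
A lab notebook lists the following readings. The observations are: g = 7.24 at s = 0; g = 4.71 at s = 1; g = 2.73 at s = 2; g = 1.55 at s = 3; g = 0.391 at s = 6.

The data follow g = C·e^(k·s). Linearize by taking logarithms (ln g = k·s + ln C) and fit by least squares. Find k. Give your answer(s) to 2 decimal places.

Linearized form: ln g = k·s + ln C. From the 5 transformed points,
XᵀX = [[50.0000, 12.0000]; [12.0000, 5]], rhs = [-0.7612, 4.0328]ᵀ  (here Σs = 12.0000, Σ(s)² = 50.0000, Σln g = 4.0328, Σs·ln g = -0.7612).
Δ = 50.0000·5 − (12.0000)² = 106.0000; k = (-0.7612·5 − 12.0000·4.0328)/106.0000 = -0.49245, ln C = (50.0000·4.0328 − 12.0000·-0.7612)/106.0000 = 1.98845.

k = -0.49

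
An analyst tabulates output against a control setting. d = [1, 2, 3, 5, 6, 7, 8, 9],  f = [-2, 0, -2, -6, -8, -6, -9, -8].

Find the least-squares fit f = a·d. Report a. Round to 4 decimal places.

a = -1.0112

From the data, Σd·d = 269.
Right-hand side: Σd·f = -272.
AᵀA·[a]ᵀ = Aᵀf becomes [[269]]·[a]ᵀ = [-272]ᵀ.
Hence a = -272 / 269 ≈ -1.01115.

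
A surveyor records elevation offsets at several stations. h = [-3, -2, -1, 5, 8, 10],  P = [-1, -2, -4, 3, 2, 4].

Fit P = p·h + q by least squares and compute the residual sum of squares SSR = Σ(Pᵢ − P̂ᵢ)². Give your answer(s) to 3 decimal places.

SSR = 11.701

From the data, Σh·h = 203, Σh = 17, Σ1 = 6.
And Σh·P = 82, ΣP = 2.
So AᵀA·[p, q]ᵀ = AᵀP: [[203, 17]; [17, 6]]·[p, q]ᵀ = [82, 2]ᵀ.
Determinant 203·6 − 17² = 929.
p = (82·6 − 17·2)/929 = 458/929; q = (203·2 − 17·82)/929 = -988/929.
Residuals: 1433/929, 46/929, -2270/929, 1485/929, -818/929, 124/929; SSR = 10870/929.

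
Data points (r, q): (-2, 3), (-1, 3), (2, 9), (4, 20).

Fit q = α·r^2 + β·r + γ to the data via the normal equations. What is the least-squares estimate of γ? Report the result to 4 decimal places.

Normal-equation sums: Σr^2·r^2 = 289, Σr^2·r = 63, Σr^2 = 25, Σr·r = 25, Σr = 3, Σ1 = 4.
Right-hand side: Σr^2·q = 371, Σr·q = 89, Σq = 35.
MᵀM·[α, β, γ]ᵀ = Mᵀq becomes [[289, 63, 25]; [63, 25, 3]; [25, 3, 4]]·[α, β, γ]ᵀ = [371, 89, 35]ᵀ.
Solving the 3×3 system (Gaussian elimination) gives α = 229/354, β = 3/2, γ = 634/177.

γ = 3.5819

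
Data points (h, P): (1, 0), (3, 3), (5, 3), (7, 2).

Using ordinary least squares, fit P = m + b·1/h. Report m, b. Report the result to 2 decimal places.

m = 3.31, b = -3.13

Forming MᵀM = [[4, 176/105]; [176/105, 12916/11025]] and MᵀP = [8, 66/35]ᵀ gives MᵀM·[m, b]ᵀ = MᵀP.
Determinant 4·(12916/11025) − (176/105)² = 6896/3675.
m = (8·(12916/11025) − (176/105)·(66/35))/(6896/3675) = 4280/1293; b = (4·(66/35) − (176/105)·8)/(6896/3675) = -2695/862.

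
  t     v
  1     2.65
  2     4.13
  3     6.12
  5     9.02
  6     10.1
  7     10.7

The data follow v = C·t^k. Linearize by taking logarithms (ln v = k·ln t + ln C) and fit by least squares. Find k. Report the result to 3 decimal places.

Taking logs, ln v = k·ln t + ln C, so regress ln v on ln t.
Σln t = 7.1389, Σ(ln t)² = 11.2747, Σln v = 11.0866, Σln t·ln v = 15.2689.
Normal system: [[11.2747, 7.1389]; [7.1389, 6]]·[k, ln C]ᵀ = [15.2689, 11.0866]ᵀ.
Δ = 11.2747·6 − (7.1389)² = 16.6845; k = (15.2689·6 − 7.1389·11.0866)/16.6845 = 0.74726, ln C = (11.2747·11.0866 − 7.1389·15.2689)/16.6845 = 0.95867.

k = 0.747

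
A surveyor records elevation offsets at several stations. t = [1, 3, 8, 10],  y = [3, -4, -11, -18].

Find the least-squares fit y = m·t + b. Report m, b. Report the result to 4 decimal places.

Forming XᵀX = [[174, 22]; [22, 4]] and Xᵀy = [-277, -30]ᵀ gives XᵀX·[m, b]ᵀ = Xᵀy.
det = 174·4 − 22² = 212.
m = ((-277)·4 − 22·(-30))/212 = -112/53; b = (174·(-30) − 22·(-277))/212 = 437/106.

m = -2.1132, b = 4.1226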